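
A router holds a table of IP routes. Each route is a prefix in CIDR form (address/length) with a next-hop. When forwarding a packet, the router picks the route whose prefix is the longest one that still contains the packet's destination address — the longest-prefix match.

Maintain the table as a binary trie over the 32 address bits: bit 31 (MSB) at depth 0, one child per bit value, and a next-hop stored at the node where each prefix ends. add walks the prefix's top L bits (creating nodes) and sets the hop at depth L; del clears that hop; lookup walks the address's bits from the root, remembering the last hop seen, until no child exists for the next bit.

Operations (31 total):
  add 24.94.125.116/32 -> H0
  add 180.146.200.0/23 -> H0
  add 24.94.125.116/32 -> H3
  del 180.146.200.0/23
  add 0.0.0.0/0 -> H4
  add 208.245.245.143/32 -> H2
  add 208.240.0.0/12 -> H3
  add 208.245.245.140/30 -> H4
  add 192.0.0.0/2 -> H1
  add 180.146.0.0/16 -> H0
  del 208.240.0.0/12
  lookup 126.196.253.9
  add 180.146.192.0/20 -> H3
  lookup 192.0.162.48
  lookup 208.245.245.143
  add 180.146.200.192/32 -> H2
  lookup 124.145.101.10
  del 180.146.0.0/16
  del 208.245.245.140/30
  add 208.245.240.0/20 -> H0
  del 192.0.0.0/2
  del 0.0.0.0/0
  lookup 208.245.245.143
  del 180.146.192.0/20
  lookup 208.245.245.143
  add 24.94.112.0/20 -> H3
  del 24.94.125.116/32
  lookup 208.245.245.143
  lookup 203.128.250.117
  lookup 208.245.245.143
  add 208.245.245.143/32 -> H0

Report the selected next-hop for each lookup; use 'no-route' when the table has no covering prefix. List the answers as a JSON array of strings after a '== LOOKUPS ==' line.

Trace:
  + 24.94.125.116/32 (H0) depth=32
  + 180.146.200.0/23 (H0) depth=23
  + 24.94.125.116/32 (H3) depth=32
  - 180.146.200.0/23 clear@23
  + 0.0.0.0/0 (H4) depth=0
  + 208.245.245.143/32 (H2) depth=32
  + 208.240.0.0/12 (H3) depth=12
  + 208.245.245.140/30 (H4) depth=30
  + 192.0.0.0/2 (H1) depth=2
  + 180.146.0.0/16 (H0) depth=16
  - 208.240.0.0/12 clear@12
  Q 126.196.253.9: descend 0 ; hops seen [H4] ; pick H4
  + 180.146.192.0/20 (H3) depth=20
  Q 192.0.162.48: descend 110 ; hops seen [H4,H1] ; pick H1
  Q 208.245.245.143: descend 11010000111101011111010110001111 ; hops seen [H4,H1,H4,H2] ; pick H2
  + 180.146.200.192/32 (H2) depth=32
  Q 124.145.101.10: descend 0 ; hops seen [H4] ; pick H4
  - 180.146.0.0/16 clear@16
  - 208.245.245.140/30 clear@30
  + 208.245.240.0/20 (H0) depth=20
  - 192.0.0.0/2 clear@2
  - 0.0.0.0/0 clear@0
  Q 208.245.245.143: descend 11010000111101011111010110001111 ; hops seen [H0,H2] ; pick H2
  - 180.146.192.0/20 clear@20
  Q 208.245.245.143: descend 11010000111101011111010110001111 ; hops seen [H0,H2] ; pick H2
  + 24.94.112.0/20 (H3) depth=20
  - 24.94.125.116/32 clear@32
  Q 208.245.245.143: descend 11010000111101011111010110001111 ; hops seen [H0,H2] ; pick H2
  Q 203.128.250.117: descend 110 ; hops seen [∅] ; pick no-route
  Q 208.245.245.143: descend 11010000111101011111010110001111 ; hops seen [H0,H2] ; pick H2
  + 208.245.245.143/32 (H0) depth=32

== LOOKUPS ==
["H4","H1","H2","H4","H2","H2","H2","no-route","H2"]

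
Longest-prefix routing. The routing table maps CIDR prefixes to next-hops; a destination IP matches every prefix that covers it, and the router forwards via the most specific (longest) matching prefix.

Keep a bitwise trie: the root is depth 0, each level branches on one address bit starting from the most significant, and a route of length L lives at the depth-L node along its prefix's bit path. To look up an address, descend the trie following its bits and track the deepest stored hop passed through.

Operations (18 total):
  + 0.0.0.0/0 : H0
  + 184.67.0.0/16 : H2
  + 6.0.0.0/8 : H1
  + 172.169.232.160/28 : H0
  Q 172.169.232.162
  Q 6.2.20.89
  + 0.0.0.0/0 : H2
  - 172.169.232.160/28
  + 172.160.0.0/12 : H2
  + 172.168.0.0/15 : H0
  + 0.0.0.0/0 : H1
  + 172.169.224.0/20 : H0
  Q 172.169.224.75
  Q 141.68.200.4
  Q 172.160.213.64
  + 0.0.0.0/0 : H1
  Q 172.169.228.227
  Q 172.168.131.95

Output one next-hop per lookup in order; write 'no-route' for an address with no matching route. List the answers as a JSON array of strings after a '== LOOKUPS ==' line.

Trace:
  add 0.0.0.0/0 -> H0 at depth 0
  add 184.67.0.0/16 -> H2 at depth 16
  add 6.0.0.0/8 -> H1 at depth 8
  add 172.169.232.160/28 -> H0 at depth 28
  ? 172.169.232.162  path d0:H0→d1:-→d2:-→d3:-→d4:-→d5:-→d6:-→d7:-→d8:-→d9:-→d10:-→d11:-→d12:-→d13:-→d14:-→d15:-→d16:-→d17:-→d18:-→d19:-→d20:-→d21:-→d22:-→d23:-→d24:-→d25:-→d26:-→d27:-→d28:H0  best=H0
  ? 6.2.20.89  path d0:H0→d1:-→d2:-→d3:-→d4:-→d5:-→d6:-→d7:-→d8:H1  best=H1
  add 0.0.0.0/0 -> H2 at depth 0
  del 172.169.232.160/28 (clear depth 28)
  add 172.160.0.0/12 -> H2 at depth 12
  add 172.168.0.0/15 -> H0 at depth 15
  add 0.0.0.0/0 -> H1 at depth 0
  add 172.169.224.0/20 -> H0 at depth 20
  ? 172.169.224.75  path d0:H1→d1:-→d2:-→d3:-→d4:-→d5:-→d6:-→d7:-→d8:-→d9:-→d10:-→d11:-→d12:H2→d13:-→d14:-→d15:H0→d16:-→d17:-→d18:-→d19:-→d20:H0  best=H0
  ? 141.68.200.4  path d0:H1→d1:-→d2:-  best=H1
  ? 172.160.213.64  path d0:H1→d1:-→d2:-→d3:-→d4:-→d5:-→d6:-→d7:-→d8:-→d9:-→d10:-→d11:-→d12:H2  best=H2
  add 0.0.0.0/0 -> H1 at depth 0
  ? 172.169.228.227  path d0:H1→d1:-→d2:-→d3:-→d4:-→d5:-→d6:-→d7:-→d8:-→d9:-→d10:-→d11:-→d12:H2→d13:-→d14:-→d15:H0→d16:-→d17:-→d18:-→d19:-→d20:H0  best=H0
  ? 172.168.131.95  path d0:H1→d1:-→d2:-→d3:-→d4:-→d5:-→d6:-→d7:-→d8:-→d9:-→d10:-→d11:-→d12:H2→d13:-→d14:-→d15:H0  best=H0

== LOOKUPS ==
["H0","H1","H0","H1","H2","H0","H0"]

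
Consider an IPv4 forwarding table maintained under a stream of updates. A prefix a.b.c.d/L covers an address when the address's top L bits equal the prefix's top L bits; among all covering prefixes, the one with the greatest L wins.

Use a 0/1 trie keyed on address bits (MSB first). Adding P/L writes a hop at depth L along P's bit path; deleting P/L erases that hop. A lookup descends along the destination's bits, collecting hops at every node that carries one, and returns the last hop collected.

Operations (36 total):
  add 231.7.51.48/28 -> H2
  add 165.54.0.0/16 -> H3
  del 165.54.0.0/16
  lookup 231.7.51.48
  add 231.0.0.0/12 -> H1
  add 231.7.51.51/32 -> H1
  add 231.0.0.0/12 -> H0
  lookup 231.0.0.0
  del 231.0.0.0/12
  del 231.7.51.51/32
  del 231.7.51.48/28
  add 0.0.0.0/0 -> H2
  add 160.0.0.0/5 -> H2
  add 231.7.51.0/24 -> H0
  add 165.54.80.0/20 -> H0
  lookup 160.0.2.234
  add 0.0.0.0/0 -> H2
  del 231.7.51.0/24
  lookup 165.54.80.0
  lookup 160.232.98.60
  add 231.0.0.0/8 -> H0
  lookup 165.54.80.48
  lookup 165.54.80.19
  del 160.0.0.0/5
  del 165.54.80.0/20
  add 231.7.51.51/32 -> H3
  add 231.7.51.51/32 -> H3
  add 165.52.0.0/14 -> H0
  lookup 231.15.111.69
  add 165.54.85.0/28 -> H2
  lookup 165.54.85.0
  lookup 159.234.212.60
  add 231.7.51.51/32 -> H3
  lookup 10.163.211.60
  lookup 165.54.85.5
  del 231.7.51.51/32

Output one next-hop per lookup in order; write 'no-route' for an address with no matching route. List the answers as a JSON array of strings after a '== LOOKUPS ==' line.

Process each operation:
  + 231.7.51.48/28 (H2) depth=28
  + 165.54.0.0/16 (H3) depth=16
  del 165.54.0.0/16 (clear depth 16)
  Q 231.7.51.48: descend 1110011100000111001100110011 ; hops seen [H2] ; pick H2
  + 231.0.0.0/12 (H1) depth=12
  + 231.7.51.51/32 (H1) depth=32
  + 231.0.0.0/12 (H0) depth=12
  Q 231.0.0.0: descend 1110011100000 ; hops seen [H0] ; pick H0
  del 231.0.0.0/12 (clear depth 12)
  del 231.7.51.51/32 (clear depth 32)
  del 231.7.51.48/28 (clear depth 28)
  + 0.0.0.0/0 (H2) depth=0
  + 160.0.0.0/5 (H2) depth=5
  + 231.7.51.0/24 (H0) depth=24
  + 165.54.80.0/20 (H0) depth=20
  Q 160.0.2.234: descend 10100 ; hops seen [H2,H2] ; pick H2
  + 0.0.0.0/0 (H2) depth=0
  del 231.7.51.0/24 (clear depth 24)
  Q 165.54.80.0: descend 10100101001101100101 ; hops seen [H2,H2,H0] ; pick H0
  Q 160.232.98.60: descend 10100 ; hops seen [H2,H2] ; pick H2
  + 231.0.0.0/8 (H0) depth=8
  Q 165.54.80.48: descend 10100101001101100101 ; hops seen [H2,H2,H0] ; pick H0
  Q 165.54.80.19: descend 10100101001101100101 ; hops seen [H2,H2,H0] ; pick H0
  del 160.0.0.0/5 (clear depth 5)
  del 165.54.80.0/20 (clear depth 20)
  + 231.7.51.51/32 (H3) depth=32
  + 231.7.51.51/32 (H3) depth=32
  + 165.52.0.0/14 (H0) depth=14
  Q 231.15.111.69: descend 111001110000 ; hops seen [H2,H0] ; pick H0
  + 165.54.85.0/28 (H2) depth=28
  Q 165.54.85.0: descend 1010010100110110010101010000 ; hops seen [H2,H0,H2] ; pick H2
  Q 159.234.212.60: descend 10 ; hops seen [H2] ; pick H2
  + 231.7.51.51/32 (H3) depth=32
  Q 10.163.211.60: descend ε ; hops seen [H2] ; pick H2
  Q 165.54.85.5: descend 1010010100110110010101010000 ; hops seen [H2,H0,H2] ; pick H2
  del 231.7.51.51/32 (clear depth 32)

== LOOKUPS ==
["H2","H0","H2","H0","H2","H0","H0","H0","H2","H2","H2","H2"]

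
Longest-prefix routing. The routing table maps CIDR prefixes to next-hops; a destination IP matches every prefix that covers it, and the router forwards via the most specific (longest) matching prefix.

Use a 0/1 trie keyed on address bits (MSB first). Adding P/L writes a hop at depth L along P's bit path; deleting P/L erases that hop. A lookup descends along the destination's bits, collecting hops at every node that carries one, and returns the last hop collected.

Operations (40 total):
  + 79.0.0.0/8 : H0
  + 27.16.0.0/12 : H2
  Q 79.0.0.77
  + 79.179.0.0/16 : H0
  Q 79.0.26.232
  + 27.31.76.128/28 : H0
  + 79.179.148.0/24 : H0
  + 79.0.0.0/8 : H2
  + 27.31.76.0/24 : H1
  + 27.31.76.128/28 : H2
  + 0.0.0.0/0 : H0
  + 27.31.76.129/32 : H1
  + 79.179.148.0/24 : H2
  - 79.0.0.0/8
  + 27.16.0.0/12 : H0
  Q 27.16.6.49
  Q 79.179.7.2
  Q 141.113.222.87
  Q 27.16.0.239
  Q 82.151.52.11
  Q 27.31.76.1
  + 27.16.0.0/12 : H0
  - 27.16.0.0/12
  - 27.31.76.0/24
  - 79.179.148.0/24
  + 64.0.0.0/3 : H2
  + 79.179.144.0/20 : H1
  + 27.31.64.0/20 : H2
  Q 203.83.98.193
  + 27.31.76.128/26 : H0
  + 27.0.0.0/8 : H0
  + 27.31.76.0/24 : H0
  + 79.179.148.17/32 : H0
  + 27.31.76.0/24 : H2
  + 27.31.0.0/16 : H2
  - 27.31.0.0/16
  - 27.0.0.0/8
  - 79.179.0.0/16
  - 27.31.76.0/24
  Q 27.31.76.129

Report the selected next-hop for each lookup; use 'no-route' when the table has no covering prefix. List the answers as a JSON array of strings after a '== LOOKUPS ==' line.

Apply in order:
  add 79.0.0.0/8 -> H0 at depth 8
  add 27.16.0.0/12 -> H2 at depth 12
  ? 79.0.0.77  path d0:-→d1:-→d2:-→d3:-→d4:-→d5:-→d6:-→d7:-→d8:H0  best=H0
  add 79.179.0.0/16 -> H0 at depth 16
  ? 79.0.26.232  path d0:-→d1:-→d2:-→d3:-→d4:-→d5:-→d6:-→d7:-→d8:H0  best=H0
  add 27.31.76.128/28 -> H0 at depth 28
  add 79.179.148.0/24 -> H0 at depth 24
  add 79.0.0.0/8 -> H2 at depth 8
  add 27.31.76.0/24 -> H1 at depth 24
  add 27.31.76.128/28 -> H2 at depth 28
  add 0.0.0.0/0 -> H0 at depth 0
  add 27.31.76.129/32 -> H1 at depth 32
  add 79.179.148.0/24 -> H2 at depth 24
  - 79.0.0.0/8 clear@8
  add 27.16.0.0/12 -> H0 at depth 12
  ? 27.16.6.49  path d0:H0→d1:-→d2:-→d3:-→d4:-→d5:-→d6:-→d7:-→d8:-→d9:-→d10:-→d11:-→d12:H0  best=H0
  ? 79.179.7.2  path d0:H0→d1:-→d2:-→d3:-→d4:-→d5:-→d6:-→d7:-→d8:-→d9:-→d10:-→d11:-→d12:-→d13:-→d14:-→d15:-→d16:H0  best=H0
  ? 141.113.222.87  path d0:H0  best=H0
  ? 27.16.0.239  path d0:H0→d1:-→d2:-→d3:-→d4:-→d5:-→d6:-→d7:-→d8:-→d9:-→d10:-→d11:-→d12:H0  best=H0
  ? 82.151.52.11  path d0:H0→d1:-→d2:-→d3:-  best=H0
  ? 27.31.76.1  path d0:H0→d1:-→d2:-→d3:-→d4:-→d5:-→d6:-→d7:-→d8:-→d9:-→d10:-→d11:-→d12:H0→d13:-→d14:-→d15:-→d16:-→d17:-→d18:-→d19:-→d20:-→d21:-→d22:-→d23:-→d24:H1  best=H1
  add 27.16.0.0/12 -> H0 at depth 12
  - 27.16.0.0/12 clear@12
  - 27.31.76.0/24 clear@24
  - 79.179.148.0/24 clear@24
  add 64.0.0.0/3 -> H2 at depth 3
  add 79.179.144.0/20 -> H1 at depth 20
  add 27.31.64.0/20 -> H2 at depth 20
  ? 203.83.98.193  path d0:H0  best=H0
  add 27.31.76.128/26 -> H0 at depth 26
  add 27.0.0.0/8 -> H0 at depth 8
  add 27.31.76.0/24 -> H0 at depth 24
  add 79.179.148.17/32 -> H0 at depth 32
  add 27.31.76.0/24 -> H2 at depth 24
  add 27.31.0.0/16 -> H2 at depth 16
  - 27.31.0.0/16 clear@16
  - 27.0.0.0/8 clear@8
  - 79.179.0.0/16 clear@16
  - 27.31.76.0/24 clear@24
  ? 27.31.76.129  path d0:H0→d1:-→d2:-→d3:-→d4:-→d5:-→d6:-→d7:-→d8:-→d9:-→d10:-→d11:-→d12:-→d13:-→d14:-→d15:-→d16:-→d17:-→d18:-→d19:-→d20:H2→d21:-→d22:-→d23:-→d24:-→d25:-→d26:H0→d27:-→d28:H2→d29:-→d30:-→d31:-→d32:H1  best=H1

== LOOKUPS ==
["H0","H0","H0","H0","H0","H0","H0","H1","H0","H1"]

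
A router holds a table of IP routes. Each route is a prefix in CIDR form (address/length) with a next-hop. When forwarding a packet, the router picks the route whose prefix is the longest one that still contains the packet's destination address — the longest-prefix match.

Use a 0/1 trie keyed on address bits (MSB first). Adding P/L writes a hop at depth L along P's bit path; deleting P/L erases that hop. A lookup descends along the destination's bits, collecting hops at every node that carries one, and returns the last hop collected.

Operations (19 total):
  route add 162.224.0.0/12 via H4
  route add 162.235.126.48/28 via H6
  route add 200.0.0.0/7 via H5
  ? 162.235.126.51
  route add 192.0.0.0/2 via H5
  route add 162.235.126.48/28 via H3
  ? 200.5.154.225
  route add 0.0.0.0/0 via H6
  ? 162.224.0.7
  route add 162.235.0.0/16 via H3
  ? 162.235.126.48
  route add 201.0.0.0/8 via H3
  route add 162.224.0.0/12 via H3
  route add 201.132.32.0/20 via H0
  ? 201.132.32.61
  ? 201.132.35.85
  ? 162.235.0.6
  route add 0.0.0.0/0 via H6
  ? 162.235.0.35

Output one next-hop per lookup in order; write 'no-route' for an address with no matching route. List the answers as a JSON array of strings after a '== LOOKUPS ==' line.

Apply in order:
  add 162.224.0.0/12 -> H4 at depth 12
  add 162.235.126.48/28 -> H6 at depth 28
  add 200.0.0.0/7 -> H5 at depth 7
  ? 162.235.126.51  path d0:-→d1:-→d2:-→d3:-→d4:-→d5:-→d6:-→d7:-→d8:-→d9:-→d10:-→d11:-→d12:H4→d13:-→d14:-→d15:-→d16:-→d17:-→d18:-→d19:-→d20:-→d21:-→d22:-→d23:-→d24:-→d25:-→d26:-→d27:-→d28:H6  best=H6
  add 192.0.0.0/2 -> H5 at depth 2
  add 162.235.126.48/28 -> H3 at depth 28
  ? 200.5.154.225  path d0:-→d1:-→d2:H5→d3:-→d4:-→d5:-→d6:-→d7:H5  best=H5
  add 0.0.0.0/0 -> H6 at depth 0
  ? 162.224.0.7  path d0:H6→d1:-→d2:-→d3:-→d4:-→d5:-→d6:-→d7:-→d8:-→d9:-→d10:-→d11:-→d12:H4  best=H4
  add 162.235.0.0/16 -> H3 at depth 16
  ? 162.235.126.48  path d0:H6→d1:-→d2:-→d3:-→d4:-→d5:-→d6:-→d7:-→d8:-→d9:-→d10:-→d11:-→d12:H4→d13:-→d14:-→d15:-→d16:H3→d17:-→d18:-→d19:-→d20:-→d21:-→d22:-→d23:-→d24:-→d25:-→d26:-→d27:-→d28:H3  best=H3
  add 201.0.0.0/8 -> H3 at depth 8
  add 162.224.0.0/12 -> H3 at depth 12
  add 201.132.32.0/20 -> H0 at depth 20
  ? 201.132.32.61  path d0:H6→d1:-→d2:H5→d3:-→d4:-→d5:-→d6:-→d7:H5→d8:H3→d9:-→d10:-→d11:-→d12:-→d13:-→d14:-→d15:-→d16:-→d17:-→d18:-→d19:-→d20:H0  best=H0
  ? 201.132.35.85  path d0:H6→d1:-→d2:H5→d3:-→d4:-→d5:-→d6:-→d7:H5→d8:H3→d9:-→d10:-→d11:-→d12:-→d13:-→d14:-→d15:-→d16:-→d17:-→d18:-→d19:-→d20:H0  best=H0
  ? 162.235.0.6  path d0:H6→d1:-→d2:-→d3:-→d4:-→d5:-→d6:-→d7:-→d8:-→d9:-→d10:-→d11:-→d12:H3→d13:-→d14:-→d15:-→d16:H3→d17:-  best=H3
  add 0.0.0.0/0 -> H6 at depth 0
  ? 162.235.0.35  path d0:H6→d1:-→d2:-→d3:-→d4:-→d5:-→d6:-→d7:-→d8:-→d9:-→d10:-→d11:-→d12:H3→d13:-→d14:-→d15:-→d16:H3→d17:-  best=H3

== LOOKUPS ==
["H6","H5","H4","H3","H0","H0","H3","H3"]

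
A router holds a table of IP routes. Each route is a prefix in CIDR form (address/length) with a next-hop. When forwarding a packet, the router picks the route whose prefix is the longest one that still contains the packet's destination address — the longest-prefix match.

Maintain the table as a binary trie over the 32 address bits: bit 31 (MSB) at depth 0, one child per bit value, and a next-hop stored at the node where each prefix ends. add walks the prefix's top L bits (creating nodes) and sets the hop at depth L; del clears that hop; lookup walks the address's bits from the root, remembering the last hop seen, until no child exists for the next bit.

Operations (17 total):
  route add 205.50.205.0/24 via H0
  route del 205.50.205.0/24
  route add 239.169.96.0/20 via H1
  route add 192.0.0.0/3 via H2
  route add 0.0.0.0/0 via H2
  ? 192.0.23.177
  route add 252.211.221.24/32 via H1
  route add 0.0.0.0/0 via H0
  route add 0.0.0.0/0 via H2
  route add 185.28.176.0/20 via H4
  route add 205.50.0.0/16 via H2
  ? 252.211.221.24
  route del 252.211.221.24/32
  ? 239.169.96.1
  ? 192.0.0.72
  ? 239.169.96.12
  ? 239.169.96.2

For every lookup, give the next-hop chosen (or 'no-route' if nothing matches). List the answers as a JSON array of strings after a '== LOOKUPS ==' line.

Trace:
  + 205.50.205.0/24 (H0) depth=24
  - 205.50.205.0/24 clear@24
  + 239.169.96.0/20 (H1) depth=20
  + 192.0.0.0/3 (H2) depth=3
  + 0.0.0.0/0 (H2) depth=0
  Q 192.0.23.177: descend 1100 ; hops seen [H2,H2] ; pick H2
  + 252.211.221.24/32 (H1) depth=32
  + 0.0.0.0/0 (H0) depth=0
  + 0.0.0.0/0 (H2) depth=0
  + 185.28.176.0/20 (H4) depth=20
  + 205.50.0.0/16 (H2) depth=16
  Q 252.211.221.24: descend 11111100110100111101110100011000 ; hops seen [H2,H1] ; pick H1
  - 252.211.221.24/32 clear@32
  Q 239.169.96.1: descend 11101111101010010110 ; hops seen [H2,H1] ; pick H1
  Q 192.0.0.72: descend 1100 ; hops seen [H2,H2] ; pick H2
  Q 239.169.96.12: descend 11101111101010010110 ; hops seen [H2,H1] ; pick H1
  Q 239.169.96.2: descend 11101111101010010110 ; hops seen [H2,H1] ; pick H1

== LOOKUPS ==
["H2","H1","H1","H2","H1","H1"]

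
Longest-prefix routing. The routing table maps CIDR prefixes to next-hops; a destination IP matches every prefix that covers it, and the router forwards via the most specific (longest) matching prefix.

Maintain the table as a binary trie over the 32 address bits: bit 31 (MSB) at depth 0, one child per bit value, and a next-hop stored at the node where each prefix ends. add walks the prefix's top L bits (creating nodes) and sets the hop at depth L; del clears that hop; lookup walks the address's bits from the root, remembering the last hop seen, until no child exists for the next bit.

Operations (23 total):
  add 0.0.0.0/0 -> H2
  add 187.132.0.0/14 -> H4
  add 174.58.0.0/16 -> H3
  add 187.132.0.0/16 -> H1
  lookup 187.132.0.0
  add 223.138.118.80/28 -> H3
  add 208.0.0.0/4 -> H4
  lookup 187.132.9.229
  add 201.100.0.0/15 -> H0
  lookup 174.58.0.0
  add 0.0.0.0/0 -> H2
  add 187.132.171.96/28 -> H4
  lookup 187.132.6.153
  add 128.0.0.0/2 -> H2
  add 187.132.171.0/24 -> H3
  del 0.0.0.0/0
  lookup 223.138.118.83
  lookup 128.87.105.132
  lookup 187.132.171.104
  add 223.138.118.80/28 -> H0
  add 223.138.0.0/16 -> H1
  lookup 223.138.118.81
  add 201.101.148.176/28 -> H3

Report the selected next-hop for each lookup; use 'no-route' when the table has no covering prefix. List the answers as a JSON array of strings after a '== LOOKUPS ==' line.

Apply in order:
  add 0.0.0.0/0 -> H2 at depth 0
  add 187.132.0.0/14 -> H4 at depth 14
  add 174.58.0.0/16 -> H3 at depth 16
  add 187.132.0.0/16 -> H1 at depth 16
  Q 187.132.0.0: descend 1011101110000100 ; hops seen [H2,H4,H1] ; pick H1
  add 223.138.118.80/28 -> H3 at depth 28
  add 208.0.0.0/4 -> H4 at depth 4
  Q 187.132.9.229: descend 1011101110000100 ; hops seen [H2,H4,H1] ; pick H1
  add 201.100.0.0/15 -> H0 at depth 15
  Q 174.58.0.0: descend 1010111000111010 ; hops seen [H2,H3] ; pick H3
  add 0.0.0.0/0 -> H2 at depth 0
  add 187.132.171.96/28 -> H4 at depth 28
  Q 187.132.6.153: descend 1011101110000100 ; hops seen [H2,H4,H1] ; pick H1
  add 128.0.0.0/2 -> H2 at depth 2
  add 187.132.171.0/24 -> H3 at depth 24
  del 0.0.0.0/0 (clear depth 0)
  Q 223.138.118.83: descend 1101111110001010011101100101 ; hops seen [H4,H3] ; pick H3
  Q 128.87.105.132: descend 10 ; hops seen [H2] ; pick H2
  Q 187.132.171.104: descend 1011101110000100101010110110 ; hops seen [H2,H4,H1,H3,H4] ; pick H4
  add 223.138.118.80/28 -> H0 at depth 28
  add 223.138.0.0/16 -> H1 at depth 16
  Q 223.138.118.81: descend 1101111110001010011101100101 ; hops seen [H4,H1,H0] ; pick H0
  add 201.101.148.176/28 -> H3 at depth 28

== LOOKUPS ==
["H1","H1","H3","H1","H3","H2","H4","H0"]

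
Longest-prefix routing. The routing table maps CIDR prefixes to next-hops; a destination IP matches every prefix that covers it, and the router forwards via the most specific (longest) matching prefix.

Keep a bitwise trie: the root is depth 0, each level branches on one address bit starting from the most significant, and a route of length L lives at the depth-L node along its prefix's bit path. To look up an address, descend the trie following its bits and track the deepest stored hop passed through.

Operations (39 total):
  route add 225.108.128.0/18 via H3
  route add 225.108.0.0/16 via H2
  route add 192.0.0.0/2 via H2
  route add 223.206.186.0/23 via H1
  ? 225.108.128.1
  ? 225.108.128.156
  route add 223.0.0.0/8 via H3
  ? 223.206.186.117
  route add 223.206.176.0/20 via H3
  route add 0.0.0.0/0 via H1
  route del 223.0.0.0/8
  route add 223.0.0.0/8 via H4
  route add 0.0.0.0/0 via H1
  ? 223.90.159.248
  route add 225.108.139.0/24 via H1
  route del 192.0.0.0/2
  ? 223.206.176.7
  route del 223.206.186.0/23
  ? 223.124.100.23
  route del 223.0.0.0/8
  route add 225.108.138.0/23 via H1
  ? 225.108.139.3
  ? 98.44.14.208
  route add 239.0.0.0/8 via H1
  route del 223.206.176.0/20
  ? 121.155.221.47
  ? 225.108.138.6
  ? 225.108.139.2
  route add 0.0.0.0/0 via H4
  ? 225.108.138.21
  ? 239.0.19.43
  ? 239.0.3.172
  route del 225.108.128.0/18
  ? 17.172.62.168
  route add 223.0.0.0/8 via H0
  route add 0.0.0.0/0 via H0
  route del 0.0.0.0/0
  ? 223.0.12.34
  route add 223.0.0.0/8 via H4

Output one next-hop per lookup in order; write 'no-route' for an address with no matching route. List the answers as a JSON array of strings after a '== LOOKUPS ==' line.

Process each operation:
  + 225.108.128.0/18 (H3) depth=18
  + 225.108.0.0/16 (H2) depth=16
  + 192.0.0.0/2 (H2) depth=2
  + 223.206.186.0/23 (H1) depth=23
  ? 225.108.128.1  path d0:-→d1:-→d2:H2→d3:-→d4:-→d5:-→d6:-→d7:-→d8:-→d9:-→d10:-→d11:-→d12:-→d13:-→d14:-→d15:-→d16:H2→d17:-→d18:H3  best=H3
  ? 225.108.128.156  path d0:-→d1:-→d2:H2→d3:-→d4:-→d5:-→d6:-→d7:-→d8:-→d9:-→d10:-→d11:-→d12:-→d13:-→d14:-→d15:-→d16:H2→d17:-→d18:H3  best=H3
  + 223.0.0.0/8 (H3) depth=8
  ? 223.206.186.117  path d0:-→d1:-→d2:H2→d3:-→d4:-→d5:-→d6:-→d7:-→d8:H3→d9:-→d10:-→d11:-→d12:-→d13:-→d14:-→d15:-→d16:-→d17:-→d18:-→d19:-→d20:-→d21:-→d22:-→d23:H1  best=H1
  + 223.206.176.0/20 (H3) depth=20
  + 0.0.0.0/0 (H1) depth=0
  - 223.0.0.0/8 clear@8
  + 223.0.0.0/8 (H4) depth=8
  + 0.0.0.0/0 (H1) depth=0
  ? 223.90.159.248  path d0:H1→d1:-→d2:H2→d3:-→d4:-→d5:-→d6:-→d7:-→d8:H4  best=H4
  + 225.108.139.0/24 (H1) depth=24
  - 192.0.0.0/2 clear@2
  ? 223.206.176.7  path d0:H1→d1:-→d2:-→d3:-→d4:-→d5:-→d6:-→d7:-→d8:H4→d9:-→d10:-→d11:-→d12:-→d13:-→d14:-→d15:-→d16:-→d17:-→d18:-→d19:-→d20:H3  best=H3
  - 223.206.186.0/23 clear@23
  ? 223.124.100.23  path d0:H1→d1:-→d2:-→d3:-→d4:-→d5:-→d6:-→d7:-→d8:H4  best=H4
  - 223.0.0.0/8 clear@8
  + 225.108.138.0/23 (H1) depth=23
  ? 225.108.139.3  path d0:H1→d1:-→d2:-→d3:-→d4:-→d5:-→d6:-→d7:-→d8:-→d9:-→d10:-→d11:-→d12:-→d13:-→d14:-→d15:-→d16:H2→d17:-→d18:H3→d19:-→d20:-→d21:-→d22:-→d23:H1→d24:H1  best=H1
  ? 98.44.14.208  path d0:H1  best=H1
  + 239.0.0.0/8 (H1) depth=8
  - 223.206.176.0/20 clear@20
  ? 121.155.221.47  path d0:H1  best=H1
  ? 225.108.138.6  path d0:H1→d1:-→d2:-→d3:-→d4:-→d5:-→d6:-→d7:-→d8:-→d9:-→d10:-→d11:-→d12:-→d13:-→d14:-→d15:-→d16:H2→d17:-→d18:H3→d19:-→d20:-→d21:-→d22:-→d23:H1  best=H1
  ? 225.108.139.2  path d0:H1→d1:-→d2:-→d3:-→d4:-→d5:-→d6:-→d7:-→d8:-→d9:-→d10:-→d11:-→d12:-→d13:-→d14:-→d15:-→d16:H2→d17:-→d18:H3→d19:-→d20:-→d21:-→d22:-→d23:H1→d24:H1  best=H1
  + 0.0.0.0/0 (H4) depth=0
  ? 225.108.138.21  path d0:H4→d1:-→d2:-→d3:-→d4:-→d5:-→d6:-→d7:-→d8:-→d9:-→d10:-→d11:-→d12:-→d13:-→d14:-→d15:-→d16:H2→d17:-→d18:H3→d19:-→d20:-→d21:-→d22:-→d23:H1  best=H1
  ? 239.0.19.43  path d0:H4→d1:-→d2:-→d3:-→d4:-→d5:-→d6:-→d7:-→d8:H1  best=H1
  ? 239.0.3.172  path d0:H4→d1:-→d2:-→d3:-→d4:-→d5:-→d6:-→d7:-→d8:H1  best=H1
  - 225.108.128.0/18 clear@18
  ? 17.172.62.168  path d0:H4  best=H4
  + 223.0.0.0/8 (H0) depth=8
  + 0.0.0.0/0 (H0) depth=0
  - 0.0.0.0/0 clear@0
  ? 223.0.12.34  path d0:-→d1:-→d2:-→d3:-→d4:-→d5:-→d6:-→d7:-→d8:H0  best=H0
  + 223.0.0.0/8 (H4) depth=8

== LOOKUPS ==
["H3","H3","H1","H4","H3","H4","H1","H1","H1","H1","H1","H1","H1","H1","H4","H0"]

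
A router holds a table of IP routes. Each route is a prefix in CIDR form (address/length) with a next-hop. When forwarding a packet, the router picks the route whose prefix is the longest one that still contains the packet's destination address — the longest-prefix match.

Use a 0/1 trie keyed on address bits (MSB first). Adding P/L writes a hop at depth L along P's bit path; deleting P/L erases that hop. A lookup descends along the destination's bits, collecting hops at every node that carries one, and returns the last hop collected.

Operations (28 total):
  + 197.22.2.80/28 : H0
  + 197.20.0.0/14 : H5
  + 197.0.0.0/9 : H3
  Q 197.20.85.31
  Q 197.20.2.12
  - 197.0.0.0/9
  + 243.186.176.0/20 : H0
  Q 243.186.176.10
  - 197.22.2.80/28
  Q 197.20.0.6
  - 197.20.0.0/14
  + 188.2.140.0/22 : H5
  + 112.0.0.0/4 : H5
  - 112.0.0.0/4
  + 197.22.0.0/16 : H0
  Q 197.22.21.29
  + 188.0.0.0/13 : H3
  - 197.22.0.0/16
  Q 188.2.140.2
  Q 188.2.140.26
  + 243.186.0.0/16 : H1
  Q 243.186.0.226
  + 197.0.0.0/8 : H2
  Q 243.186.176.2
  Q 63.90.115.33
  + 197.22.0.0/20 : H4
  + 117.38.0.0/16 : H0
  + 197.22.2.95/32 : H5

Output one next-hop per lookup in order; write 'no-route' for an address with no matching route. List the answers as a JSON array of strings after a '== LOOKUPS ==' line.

Apply in order:
  add 197.22.2.80/28 -> H0 at depth 28
  add 197.20.0.0/14 -> H5 at depth 14
  add 197.0.0.0/9 -> H3 at depth 9
  ? 197.20.85.31  path d0:-→d1:-→d2:-→d3:-→d4:-→d5:-→d6:-→d7:-→d8:-→d9:H3→d10:-→d11:-→d12:-→d13:-→d14:H5  best=H5
  ? 197.20.2.12  path d0:-→d1:-→d2:-→d3:-→d4:-→d5:-→d6:-→d7:-→d8:-→d9:H3→d10:-→d11:-→d12:-→d13:-→d14:H5  best=H5
  - 197.0.0.0/9 clear@9
  add 243.186.176.0/20 -> H0 at depth 20
  ? 243.186.176.10  path d0:-→d1:-→d2:-→d3:-→d4:-→d5:-→d6:-→d7:-→d8:-→d9:-→d10:-→d11:-→d12:-→d13:-→d14:-→d15:-→d16:-→d17:-→d18:-→d19:-→d20:H0  best=H0
  - 197.22.2.80/28 clear@28
  ? 197.20.0.6  path d0:-→d1:-→d2:-→d3:-→d4:-→d5:-→d6:-→d7:-→d8:-→d9:-→d10:-→d11:-→d12:-→d13:-→d14:H5  best=H5
  - 197.20.0.0/14 clear@14
  add 188.2.140.0/22 -> H5 at depth 22
  add 112.0.0.0/4 -> H5 at depth 4
  - 112.0.0.0/4 clear@4
  add 197.22.0.0/16 -> H0 at depth 16
  ? 197.22.21.29  path d0:-→d1:-→d2:-→d3:-→d4:-→d5:-→d6:-→d7:-→d8:-→d9:-→d10:-→d11:-→d12:-→d13:-→d14:-→d15:-→d16:H0→d17:-→d18:-→d19:-  best=H0
  add 188.0.0.0/13 -> H3 at depth 13
  - 197.22.0.0/16 clear@16
  ? 188.2.140.2  path d0:-→d1:-→d2:-→d3:-→d4:-→d5:-→d6:-→d7:-→d8:-→d9:-→d10:-→d11:-→d12:-→d13:H3→d14:-→d15:-→d16:-→d17:-→d18:-→d19:-→d20:-→d21:-→d22:H5  best=H5
  ? 188.2.140.26  path d0:-→d1:-→d2:-→d3:-→d4:-→d5:-→d6:-→d7:-→d8:-→d9:-→d10:-→d11:-→d12:-→d13:H3→d14:-→d15:-→d16:-→d17:-→d18:-→d19:-→d20:-→d21:-→d22:H5  best=H5
  add 243.186.0.0/16 -> H1 at depth 16
  ? 243.186.0.226  path d0:-→d1:-→d2:-→d3:-→d4:-→d5:-→d6:-→d7:-→d8:-→d9:-→d10:-→d11:-→d12:-→d13:-→d14:-→d15:-→d16:H1  best=H1
  add 197.0.0.0/8 -> H2 at depth 8
  ? 243.186.176.2  path d0:-→d1:-→d2:-→d3:-→d4:-→d5:-→d6:-→d7:-→d8:-→d9:-→d10:-→d11:-→d12:-→d13:-→d14:-→d15:-→d16:H1→d17:-→d18:-→d19:-→d20:H0  best=H0
  ? 63.90.115.33  path d0:-→d1:-  best=no-route
  add 197.22.0.0/20 -> H4 at depth 20
  add 117.38.0.0/16 -> H0 at depth 16
  add 197.22.2.95/32 -> H5 at depth 32

== LOOKUPS ==
["H5","H5","H0","H5","H0","H5","H5","H1","H0","no-route"]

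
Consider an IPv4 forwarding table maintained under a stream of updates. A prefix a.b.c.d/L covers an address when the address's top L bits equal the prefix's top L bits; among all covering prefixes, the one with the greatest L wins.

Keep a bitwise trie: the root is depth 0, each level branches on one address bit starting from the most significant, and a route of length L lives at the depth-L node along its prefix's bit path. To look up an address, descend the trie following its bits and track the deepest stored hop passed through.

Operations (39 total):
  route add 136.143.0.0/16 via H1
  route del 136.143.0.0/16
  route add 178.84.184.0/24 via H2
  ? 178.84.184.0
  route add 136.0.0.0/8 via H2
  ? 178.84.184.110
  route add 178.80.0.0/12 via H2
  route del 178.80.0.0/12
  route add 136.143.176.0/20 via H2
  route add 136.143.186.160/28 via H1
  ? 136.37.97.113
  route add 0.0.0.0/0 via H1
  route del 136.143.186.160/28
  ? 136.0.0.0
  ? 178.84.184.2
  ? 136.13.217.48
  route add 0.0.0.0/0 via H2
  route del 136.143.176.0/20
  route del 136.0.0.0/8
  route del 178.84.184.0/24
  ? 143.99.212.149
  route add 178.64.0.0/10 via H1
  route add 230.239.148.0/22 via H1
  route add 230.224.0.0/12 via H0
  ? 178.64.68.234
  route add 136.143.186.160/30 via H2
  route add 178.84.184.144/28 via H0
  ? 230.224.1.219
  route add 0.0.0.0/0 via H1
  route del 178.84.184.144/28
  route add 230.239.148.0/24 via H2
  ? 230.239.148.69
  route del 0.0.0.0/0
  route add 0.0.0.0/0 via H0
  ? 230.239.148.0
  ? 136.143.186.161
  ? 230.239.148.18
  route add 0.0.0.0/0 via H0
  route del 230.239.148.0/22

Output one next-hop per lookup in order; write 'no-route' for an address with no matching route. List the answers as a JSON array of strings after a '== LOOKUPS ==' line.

Process each operation:
  add 136.143.0.0/16 -> H1 at depth 16
  - 136.143.0.0/16 clear@16
  add 178.84.184.0/24 -> H2 at depth 24
  ? 178.84.184.0  path d0:-→d1:-→d2:-→d3:-→d4:-→d5:-→d6:-→d7:-→d8:-→d9:-→d10:-→d11:-→d12:-→d13:-→d14:-→d15:-→d16:-→d17:-→d18:-→d19:-→d20:-→d21:-→d22:-→d23:-→d24:H2  best=H2
  add 136.0.0.0/8 -> H2 at depth 8
  ? 178.84.184.110  path d0:-→d1:-→d2:-→d3:-→d4:-→d5:-→d6:-→d7:-→d8:-→d9:-→d10:-→d11:-→d12:-→d13:-→d14:-→d15:-→d16:-→d17:-→d18:-→d19:-→d20:-→d21:-→d22:-→d23:-→d24:H2  best=H2
  add 178.80.0.0/12 -> H2 at depth 12
  - 178.80.0.0/12 clear@12
  add 136.143.176.0/20 -> H2 at depth 20
  add 136.143.186.160/28 -> H1 at depth 28
  ? 136.37.97.113  path d0:-→d1:-→d2:-→d3:-→d4:-→d5:-→d6:-→d7:-→d8:H2  best=H2
  add 0.0.0.0/0 -> H1 at depth 0
  - 136.143.186.160/28 clear@28
  ? 136.0.0.0  path d0:H1→d1:-→d2:-→d3:-→d4:-→d5:-→d6:-→d7:-→d8:H2  best=H2
  ? 178.84.184.2  path d0:H1→d1:-→d2:-→d3:-→d4:-→d5:-→d6:-→d7:-→d8:-→d9:-→d10:-→d11:-→d12:-→d13:-→d14:-→d15:-→d16:-→d17:-→d18:-→d19:-→d20:-→d21:-→d22:-→d23:-→d24:H2  best=H2
  ? 136.13.217.48  path d0:H1→d1:-→d2:-→d3:-→d4:-→d5:-→d6:-→d7:-→d8:H2  best=H2
  add 0.0.0.0/0 -> H2 at depth 0
  - 136.143.176.0/20 clear@20
  - 136.0.0.0/8 clear@8
  - 178.84.184.0/24 clear@24
  ? 143.99.212.149  path d0:H2→d1:-→d2:-→d3:-→d4:-→d5:-  best=H2
  add 178.64.0.0/10 -> H1 at depth 10
  add 230.239.148.0/22 -> H1 at depth 22
  add 230.224.0.0/12 -> H0 at depth 12
  ? 178.64.68.234  path d0:H2→d1:-→d2:-→d3:-→d4:-→d5:-→d6:-→d7:-→d8:-→d9:-→d10:H1→d11:-  best=H1
  add 136.143.186.160/30 -> H2 at depth 30
  add 178.84.184.144/28 -> H0 at depth 28
  ? 230.224.1.219  path d0:H2→d1:-→d2:-→d3:-→d4:-→d5:-→d6:-→d7:-→d8:-→d9:-→d10:-→d11:-→d12:H0  best=H0
  add 0.0.0.0/0 -> H1 at depth 0
  - 178.84.184.144/28 clear@28
  add 230.239.148.0/24 -> H2 at depth 24
  ? 230.239.148.69  path d0:H1→d1:-→d2:-→d3:-→d4:-→d5:-→d6:-→d7:-→d8:-→d9:-→d10:-→d11:-→d12:H0→d13:-→d14:-→d15:-→d16:-→d17:-→d18:-→d19:-→d20:-→d21:-→d22:H1→d23:-→d24:H2  best=H2
  - 0.0.0.0/0 clear@0
  add 0.0.0.0/0 -> H0 at depth 0
  ? 230.239.148.0  path d0:H0→d1:-→d2:-→d3:-→d4:-→d5:-→d6:-→d7:-→d8:-→d9:-→d10:-→d11:-→d12:H0→d13:-→d14:-→d15:-→d16:-→d17:-→d18:-→d19:-→d20:-→d21:-→d22:H1→d23:-→d24:H2  best=H2
  ? 136.143.186.161  path d0:H0→d1:-→d2:-→d3:-→d4:-→d5:-→d6:-→d7:-→d8:-→d9:-→d10:-→d11:-→d12:-→d13:-→d14:-→d15:-→d16:-→d17:-→d18:-→d19:-→d20:-→d21:-→d22:-→d23:-→d24:-→d25:-→d26:-→d27:-→d28:-→d29:-→d30:H2  best=H2
  ? 230.239.148.18  path d0:H0→d1:-→d2:-→d3:-→d4:-→d5:-→d6:-→d7:-→d8:-→d9:-→d10:-→d11:-→d12:H0→d13:-→d14:-→d15:-→d16:-→d17:-→d18:-→d19:-→d20:-→d21:-→d22:H1→d23:-→d24:H2  best=H2
  add 0.0.0.0/0 -> H0 at depth 0
  - 230.239.148.0/22 clear@22

== LOOKUPS ==
["H2","H2","H2","H2","H2","H2","H2","H1","H0","H2","H2","H2","H2"]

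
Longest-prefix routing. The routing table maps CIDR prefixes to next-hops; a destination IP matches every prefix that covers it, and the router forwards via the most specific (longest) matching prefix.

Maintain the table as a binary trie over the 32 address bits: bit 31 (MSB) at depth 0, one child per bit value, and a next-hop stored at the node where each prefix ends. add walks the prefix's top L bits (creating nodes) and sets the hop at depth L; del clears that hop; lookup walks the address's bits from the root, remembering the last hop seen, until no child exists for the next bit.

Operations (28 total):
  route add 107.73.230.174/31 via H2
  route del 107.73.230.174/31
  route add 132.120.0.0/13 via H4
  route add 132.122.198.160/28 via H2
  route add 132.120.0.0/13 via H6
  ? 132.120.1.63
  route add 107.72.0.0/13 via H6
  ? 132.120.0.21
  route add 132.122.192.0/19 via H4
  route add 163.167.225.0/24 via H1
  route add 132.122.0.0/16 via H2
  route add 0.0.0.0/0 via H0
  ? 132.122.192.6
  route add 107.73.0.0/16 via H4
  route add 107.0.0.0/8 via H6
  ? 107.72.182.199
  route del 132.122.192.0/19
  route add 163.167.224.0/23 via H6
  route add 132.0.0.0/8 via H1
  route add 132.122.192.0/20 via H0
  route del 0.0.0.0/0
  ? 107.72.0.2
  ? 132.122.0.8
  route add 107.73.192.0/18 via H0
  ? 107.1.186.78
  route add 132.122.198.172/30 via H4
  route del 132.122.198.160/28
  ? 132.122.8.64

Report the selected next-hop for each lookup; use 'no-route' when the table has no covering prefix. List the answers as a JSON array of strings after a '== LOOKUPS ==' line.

Apply in order:
  + 107.73.230.174/31 (H2) depth=31
  - 107.73.230.174/31 clear@31
  + 132.120.0.0/13 (H4) depth=13
  + 132.122.198.160/28 (H2) depth=28
  + 132.120.0.0/13 (H6) depth=13
  ? 132.120.1.63  path d0:-→d1:-→d2:-→d3:-→d4:-→d5:-→d6:-→d7:-→d8:-→d9:-→d10:-→d11:-→d12:-→d13:H6→d14:-  best=H6
  + 107.72.0.0/13 (H6) depth=13
  ? 132.120.0.21  path d0:-→d1:-→d2:-→d3:-→d4:-→d5:-→d6:-→d7:-→d8:-→d9:-→d10:-→d11:-→d12:-→d13:H6→d14:-  best=H6
  + 132.122.192.0/19 (H4) depth=19
  + 163.167.225.0/24 (H1) depth=24
  + 132.122.0.0/16 (H2) depth=16
  + 0.0.0.0/0 (H0) depth=0
  ? 132.122.192.6  path d0:H0→d1:-→d2:-→d3:-→d4:-→d5:-→d6:-→d7:-→d8:-→d9:-→d10:-→d11:-→d12:-→d13:H6→d14:-→d15:-→d16:H2→d17:-→d18:-→d19:H4→d20:-→d21:-  best=H4
  + 107.73.0.0/16 (H4) depth=16
  + 107.0.0.0/8 (H6) depth=8
  ? 107.72.182.199  path d0:H0→d1:-→d2:-→d3:-→d4:-→d5:-→d6:-→d7:-→d8:H6→d9:-→d10:-→d11:-→d12:-→d13:H6→d14:-→d15:-  best=H6
  - 132.122.192.0/19 clear@19
  + 163.167.224.0/23 (H6) depth=23
  + 132.0.0.0/8 (H1) depth=8
  + 132.122.192.0/20 (H0) depth=20
  - 0.0.0.0/0 clear@0
  ? 107.72.0.2  path d0:-→d1:-→d2:-→d3:-→d4:-→d5:-→d6:-→d7:-→d8:H6→d9:-→d10:-→d11:-→d12:-→d13:H6→d14:-→d15:-  best=H6
  ? 132.122.0.8  path d0:-→d1:-→d2:-→d3:-→d4:-→d5:-→d6:-→d7:-→d8:H1→d9:-→d10:-→d11:-→d12:-→d13:H6→d14:-→d15:-→d16:H2  best=H2
  + 107.73.192.0/18 (H0) depth=18
  ? 107.1.186.78  path d0:-→d1:-→d2:-→d3:-→d4:-→d5:-→d6:-→d7:-→d8:H6→d9:-  best=H6
  + 132.122.198.172/30 (H4) depth=30
  - 132.122.198.160/28 clear@28
  ? 132.122.8.64  path d0:-→d1:-→d2:-→d3:-→d4:-→d5:-→d6:-→d7:-→d8:H1→d9:-→d10:-→d11:-→d12:-→d13:H6→d14:-→d15:-→d16:H2  best=H2

== LOOKUPS ==
["H6","H6","H4","H6","H6","H2","H6","H2"]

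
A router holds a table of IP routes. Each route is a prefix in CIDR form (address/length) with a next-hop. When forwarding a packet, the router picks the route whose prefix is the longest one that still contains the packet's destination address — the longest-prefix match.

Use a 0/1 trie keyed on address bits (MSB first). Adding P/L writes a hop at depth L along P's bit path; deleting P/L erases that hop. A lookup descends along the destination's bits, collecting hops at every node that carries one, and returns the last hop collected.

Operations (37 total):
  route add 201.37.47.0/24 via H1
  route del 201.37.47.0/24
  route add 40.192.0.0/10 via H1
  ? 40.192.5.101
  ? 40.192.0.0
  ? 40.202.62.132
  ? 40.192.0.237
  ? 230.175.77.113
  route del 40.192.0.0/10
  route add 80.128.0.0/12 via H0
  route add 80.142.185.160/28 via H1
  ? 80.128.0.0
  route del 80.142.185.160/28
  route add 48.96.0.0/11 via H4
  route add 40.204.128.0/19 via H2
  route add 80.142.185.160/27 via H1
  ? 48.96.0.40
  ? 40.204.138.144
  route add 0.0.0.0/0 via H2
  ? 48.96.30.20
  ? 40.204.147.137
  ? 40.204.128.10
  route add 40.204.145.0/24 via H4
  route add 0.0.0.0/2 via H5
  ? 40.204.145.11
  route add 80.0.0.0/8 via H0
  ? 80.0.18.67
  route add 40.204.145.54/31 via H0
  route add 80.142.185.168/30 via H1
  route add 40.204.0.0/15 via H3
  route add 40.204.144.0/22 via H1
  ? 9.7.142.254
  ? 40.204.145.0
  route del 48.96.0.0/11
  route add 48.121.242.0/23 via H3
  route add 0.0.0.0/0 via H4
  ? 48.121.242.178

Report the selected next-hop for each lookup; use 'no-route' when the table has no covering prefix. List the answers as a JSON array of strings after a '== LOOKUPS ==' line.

Trace:
  + 201.37.47.0/24 (H1) depth=24
  del 201.37.47.0/24 (clear depth 24)
  + 40.192.0.0/10 (H1) depth=10
  Q 40.192.5.101: descend 0010100011 ; hops seen [H1] ; pick H1
  Q 40.192.0.0: descend 0010100011 ; hops seen [H1] ; pick H1
  Q 40.202.62.132: descend 0010100011 ; hops seen [H1] ; pick H1
  Q 40.192.0.237: descend 0010100011 ; hops seen [H1] ; pick H1
  Q 230.175.77.113: descend 11 ; hops seen [∅] ; pick no-route
  del 40.192.0.0/10 (clear depth 10)
  + 80.128.0.0/12 (H0) depth=12
  + 80.142.185.160/28 (H1) depth=28
  Q 80.128.0.0: descend 010100001000 ; hops seen [H0] ; pick H0
  del 80.142.185.160/28 (clear depth 28)
  + 48.96.0.0/11 (H4) depth=11
  + 40.204.128.0/19 (H2) depth=19
  + 80.142.185.160/27 (H1) depth=27
  Q 48.96.0.40: descend 00110000011 ; hops seen [H4] ; pick H4
  Q 40.204.138.144: descend 0010100011001100100 ; hops seen [H2] ; pick H2
  + 0.0.0.0/0 (H2) depth=0
  Q 48.96.30.20: descend 00110000011 ; hops seen [H2,H4] ; pick H4
  Q 40.204.147.137: descend 0010100011001100100 ; hops seen [H2,H2] ; pick H2
  Q 40.204.128.10: descend 0010100011001100100 ; hops seen [H2,H2] ; pick H2
  + 40.204.145.0/24 (H4) depth=24
  + 0.0.0.0/2 (H5) depth=2
  Q 40.204.145.11: descend 001010001100110010010001 ; hops seen [H2,H5,H2,H4] ; pick H4
  + 80.0.0.0/8 (H0) depth=8
  Q 80.0.18.67: descend 01010000 ; hops seen [H2,H0] ; pick H0
  + 40.204.145.54/31 (H0) depth=31
  + 80.142.185.168/30 (H1) depth=30
  + 40.204.0.0/15 (H3) depth=15
  + 40.204.144.0/22 (H1) depth=22
  Q 9.7.142.254: descend 00 ; hops seen [H2,H5] ; pick H5
  Q 40.204.145.0: descend 00101000110011001001000100 ; hops seen [H2,H5,H3,H2,H1,H4] ; pick H4
  del 48.96.0.0/11 (clear depth 11)
  + 48.121.242.0/23 (H3) depth=23
  + 0.0.0.0/0 (H4) depth=0
  Q 48.121.242.178: descend 00110000011110011111001 ; hops seen [H4,H5,H3] ; pick H3

== LOOKUPS ==
["H1","H1","H1","H1","no-route","H0","H4","H2","H4","H2","H2","H4","H0","H5","H4","H3"]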